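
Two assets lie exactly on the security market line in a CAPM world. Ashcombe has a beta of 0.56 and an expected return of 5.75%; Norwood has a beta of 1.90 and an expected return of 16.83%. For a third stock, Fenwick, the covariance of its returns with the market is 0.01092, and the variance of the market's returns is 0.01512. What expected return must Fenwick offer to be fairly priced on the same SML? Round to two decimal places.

MRP = (16.83% − 5.75%) / (1.90 − 0.56) = 8.2687%
R_f = 5.75% − 0.56 × 8.2687% = 1.1195%
β_Fenwick = Cov / Var(R_m) = 0.01092 / 0.01512 = 0.7222
E(R_Fenwick) = R_f + β × MRP = 1.1195% + 0.7222 × 8.2687% = 7.09%

7.09%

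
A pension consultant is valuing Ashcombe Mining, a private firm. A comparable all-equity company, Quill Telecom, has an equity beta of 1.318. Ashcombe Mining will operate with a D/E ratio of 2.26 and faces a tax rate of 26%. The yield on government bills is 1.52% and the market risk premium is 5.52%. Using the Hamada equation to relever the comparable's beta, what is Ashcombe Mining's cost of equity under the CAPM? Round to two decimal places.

β_L = β_U × [1 + (1 − t)(D/E)] = 1.318 × [1 + (1 − 0.26) × 2.26]
    = 1.318 × [1 + 0.74 × 2.26] = 1.318 × 2.6724 = 3.5222
E(R) = R_f + β_L × MRP = 1.52% + 3.5222 × 5.52% = 20.96%

20.96%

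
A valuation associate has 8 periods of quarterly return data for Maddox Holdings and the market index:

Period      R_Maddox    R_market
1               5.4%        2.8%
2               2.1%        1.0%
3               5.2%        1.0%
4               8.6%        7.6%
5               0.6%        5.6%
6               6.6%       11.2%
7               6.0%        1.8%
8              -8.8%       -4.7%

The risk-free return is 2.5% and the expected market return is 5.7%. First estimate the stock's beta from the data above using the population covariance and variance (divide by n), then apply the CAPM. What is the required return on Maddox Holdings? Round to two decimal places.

5.10%

Mean R_i = (5.4 + 2.1 + 5.2 + 8.6 + 0.6 + 6.6 + 6.0 − 8.8) / 8 = 3.2125%
Mean R_m = (2.8 + 1.0 + 1.0 + 7.6 + 5.6 + 11.2 + 1.8 − 4.7) / 8 = 3.2875%
Σ(R_i − R̄_i)(R_m − R̄_m) = 132.7313  ⇒  Cov = 132.7313 / 8 = 16.5914
Σ(R_m − R̄_m)² = 163.2688  ⇒  Var(R_m) = 163.2688 / 8 = 20.4086
β = Cov / Var(R_m) = 16.5914 / 20.4086 = 0.8130
MRP = 5.7% − 2.5% = 3.20%
E(R) = R_f + β × MRP = 2.5% + 0.8130 × 3.2% = 5.10%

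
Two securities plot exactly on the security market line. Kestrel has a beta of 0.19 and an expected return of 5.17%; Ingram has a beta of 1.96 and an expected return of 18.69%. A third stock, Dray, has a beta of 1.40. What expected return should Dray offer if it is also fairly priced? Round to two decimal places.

14.41%

MRP (SML slope) = (18.69% − 5.17%) / (1.96 − 0.19) = 13.52% / 1.77 = 7.6384%
R_f (intercept) = 5.17% − 0.19 × 7.6384% = 3.7187%
E(R_Dray) = R_f + β × MRP = 3.7187% + 1.40 × 7.6384% = 14.41%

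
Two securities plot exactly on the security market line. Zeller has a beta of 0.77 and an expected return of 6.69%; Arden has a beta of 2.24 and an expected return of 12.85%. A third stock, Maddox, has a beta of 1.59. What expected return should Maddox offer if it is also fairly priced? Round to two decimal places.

10.13%

MRP (SML slope) = (12.85% − 6.69%) / (2.24 − 0.77) = 6.16% / 1.47 = 4.1905%
R_f (intercept) = 6.69% − 0.77 × 4.1905% = 3.4633%
E(R_Maddox) = R_f + β × MRP = 3.4633% + 1.59 × 4.1905% = 10.13%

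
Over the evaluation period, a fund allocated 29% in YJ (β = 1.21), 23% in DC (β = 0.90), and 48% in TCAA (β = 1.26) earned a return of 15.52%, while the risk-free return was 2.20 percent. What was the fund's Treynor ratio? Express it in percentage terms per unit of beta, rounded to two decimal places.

11.46%

β_P = 0.29×1.21 + 0.23×0.90 + 0.48×1.26 = 1.1627
Treynor = (R_P − R_f) / β_P = (15.52% − 2.20%) / 1.1627 = 13.32% / 1.1627 = 11.46%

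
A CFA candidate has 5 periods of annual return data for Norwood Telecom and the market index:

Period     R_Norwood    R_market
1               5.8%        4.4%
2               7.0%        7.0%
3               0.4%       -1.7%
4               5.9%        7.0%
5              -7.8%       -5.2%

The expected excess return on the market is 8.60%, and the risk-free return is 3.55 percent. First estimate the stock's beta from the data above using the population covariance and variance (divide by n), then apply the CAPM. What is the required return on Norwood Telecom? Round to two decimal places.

Mean R_i = (5.8 + 7.0 + 0.4 + 5.9 − 7.8) / 5 = 2.2600%
Mean R_m = (4.4 + 7.0 − 1.7 + 7.0 − 5.2) / 5 = 2.3000%
Σ(R_i − R̄_i)(R_m − R̄_m) = 129.7100  ⇒  Cov = 129.7100 / 5 = 25.9420
Σ(R_m − R̄_m)² = 120.8400  ⇒  Var(R_m) = 120.8400 / 5 = 24.1680
β = Cov / Var(R_m) = 25.9420 / 24.1680 = 1.0734
E(R) = R_f + β × MRP = 3.55% + 1.0734 × 8.60% = 12.78%

12.78%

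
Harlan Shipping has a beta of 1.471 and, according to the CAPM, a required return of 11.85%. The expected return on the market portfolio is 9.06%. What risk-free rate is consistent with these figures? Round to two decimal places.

E(R) = R_f + β(E(R_m) − R_f) = R_f(1 − β) + β·E(R_m)
11.85% = R_f × (1 − 1.471) + 1.471 × 9.06%
11.85% = R_f × -0.471 + 13.32726%
R_f = (11.85% − 13.32726%) / -0.471 = 3.14%

3.14%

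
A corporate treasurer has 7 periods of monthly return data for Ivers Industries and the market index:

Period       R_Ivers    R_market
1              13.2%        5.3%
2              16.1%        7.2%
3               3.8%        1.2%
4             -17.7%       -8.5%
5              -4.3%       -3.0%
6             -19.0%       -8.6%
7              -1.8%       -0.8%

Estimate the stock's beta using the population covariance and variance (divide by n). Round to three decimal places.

2.213

Mean R_i = (13.2 + 16.1 + 3.8 − 17.7 − 4.3 − 19.0 − 1.8) / 7 = -1.3857%
Mean R_m = (5.3 + 7.2 + 1.2 − 8.5 − 3.0 − 8.6 − 0.8) / 7 = -1.0286%
Σ(R_i − R̄_i)(R_m − R̄_m) = 508.6529  ⇒  Cov = 508.6529 / 7 = 72.6647
Σ(R_m − R̄_m)² = 229.8143  ⇒  Var(R_m) = 229.8143 / 7 = 32.8306
β = Cov / Var(R_m) = 72.6647 / 32.8306 = 2.2133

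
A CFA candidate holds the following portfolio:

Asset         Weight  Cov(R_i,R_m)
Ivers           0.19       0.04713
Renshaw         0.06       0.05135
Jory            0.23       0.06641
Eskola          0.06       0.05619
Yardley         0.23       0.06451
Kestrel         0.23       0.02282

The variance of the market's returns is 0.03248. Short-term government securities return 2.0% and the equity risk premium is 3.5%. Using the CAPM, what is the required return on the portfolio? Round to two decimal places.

β_Ivers = 0.04713 / 0.03248 = 1.4510
β_Renshaw = 0.05135 / 0.03248 = 1.5810
β_Jory = 0.06641 / 0.03248 = 2.0446
β_Eskola = 0.05619 / 0.03248 = 1.7300
β_Yardley = 0.06451 / 0.03248 = 1.9861
β_Kestrel = 0.02282 / 0.03248 = 0.7026
β_P = Σ w_i β_i = 0.19×1.4510 + 0.06×1.5810 + 0.23×2.0446 + 0.06×1.7300 + 0.23×1.9861 + 0.23×0.7026 = 1.5630
E(R_P) = R_f + β_P × MRP = 2.0% + 1.5630 × 3.5% = 7.47%

7.47%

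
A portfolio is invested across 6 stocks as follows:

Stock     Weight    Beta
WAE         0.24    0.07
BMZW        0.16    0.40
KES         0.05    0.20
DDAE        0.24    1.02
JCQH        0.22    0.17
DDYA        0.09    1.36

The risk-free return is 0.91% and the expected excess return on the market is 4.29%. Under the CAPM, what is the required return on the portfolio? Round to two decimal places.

β_P = Σ w_i β_i = 0.24×0.07 + 0.16×0.40 + 0.05×0.20 + 0.24×1.02 + 0.22×0.17 + 0.09×1.36 = 0.4954
E(R_P) = R_f + β_P × MRP = 0.91% + 0.4954 × 4.29% = 3.04%

3.04%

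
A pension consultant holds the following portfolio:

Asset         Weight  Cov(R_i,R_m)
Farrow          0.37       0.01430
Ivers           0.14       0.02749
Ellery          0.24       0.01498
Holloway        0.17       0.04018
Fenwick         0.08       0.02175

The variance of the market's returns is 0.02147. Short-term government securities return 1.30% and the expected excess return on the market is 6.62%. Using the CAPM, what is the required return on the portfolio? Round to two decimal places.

β_Farrow = 0.01430 / 0.02147 = 0.6660
β_Ivers = 0.02749 / 0.02147 = 1.2804
β_Ellery = 0.01498 / 0.02147 = 0.6977
β_Holloway = 0.04018 / 0.02147 = 1.8714
β_Fenwick = 0.02175 / 0.02147 = 1.0130
β_P = Σ w_i β_i = 0.37×0.6660 + 0.14×1.2804 + 0.24×0.6977 + 0.17×1.8714 + 0.08×1.0130 = 0.9923
E(R_P) = R_f + β_P × MRP = 1.30% + 0.9923 × 6.62% = 7.87%

7.87%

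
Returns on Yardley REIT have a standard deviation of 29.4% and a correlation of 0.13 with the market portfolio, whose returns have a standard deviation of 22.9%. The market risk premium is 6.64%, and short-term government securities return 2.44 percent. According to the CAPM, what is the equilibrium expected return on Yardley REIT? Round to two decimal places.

β = ρ × σ_i / σ_m = 0.13 × 29.4% / 22.9% = 0.1669
E(R) = 2.44% + 0.1669 × 6.64% = 3.55%

3.55%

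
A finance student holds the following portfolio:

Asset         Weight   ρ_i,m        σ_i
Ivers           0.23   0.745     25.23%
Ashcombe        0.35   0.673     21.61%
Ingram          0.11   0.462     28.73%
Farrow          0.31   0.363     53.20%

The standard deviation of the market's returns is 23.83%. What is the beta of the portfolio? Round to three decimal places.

0.708

β_Ivers = 0.745 × 25.23% / 23.83% = 0.7888
β_Ashcombe = 0.673 × 21.61% / 23.83% = 0.6103
β_Ingram = 0.462 × 28.73% / 23.83% = 0.5570
β_Farrow = 0.363 × 53.20% / 23.83% = 0.8104
β_P = Σ w_i β_i = 0.23×0.7888 + 0.35×0.6103 + 0.11×0.5570 + 0.31×0.8104 = 0.7075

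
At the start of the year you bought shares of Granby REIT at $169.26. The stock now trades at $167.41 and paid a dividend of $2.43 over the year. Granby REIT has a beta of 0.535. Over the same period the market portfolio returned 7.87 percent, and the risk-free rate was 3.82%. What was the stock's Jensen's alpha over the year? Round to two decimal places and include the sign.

Realised HPR = (P1 + D1 − P0) / P0 = (167.41 + 2.43 − 169.26) / 169.26 = 0.58 / 169.26 = 0.3427%
MRP = 7.87% − 3.82% = 4.05%
CAPM required = R_f + β·MRP = 3.82% + 0.535 × 4.05% = 5.98675%
α = realised − required = 0.3427% − 5.98675% = -5.64%

-5.64%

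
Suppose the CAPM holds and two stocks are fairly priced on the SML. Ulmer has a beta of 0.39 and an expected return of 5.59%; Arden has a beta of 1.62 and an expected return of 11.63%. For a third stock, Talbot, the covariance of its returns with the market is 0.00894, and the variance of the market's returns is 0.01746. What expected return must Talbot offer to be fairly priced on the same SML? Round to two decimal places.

6.19%

MRP = (11.63% − 5.59%) / (1.62 − 0.39) = 4.9106%
R_f = 5.59% − 0.39 × 4.9106% = 3.6749%
β_Talbot = Cov / Var(R_m) = 0.00894 / 0.01746 = 0.5120
E(R_Talbot) = R_f + β × MRP = 3.6749% + 0.5120 × 4.9106% = 6.19%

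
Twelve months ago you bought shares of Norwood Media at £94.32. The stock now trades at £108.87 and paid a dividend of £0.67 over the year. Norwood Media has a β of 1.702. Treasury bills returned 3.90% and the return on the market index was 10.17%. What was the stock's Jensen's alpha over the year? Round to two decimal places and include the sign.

Realised HPR = (P1 + D1 − P0) / P0 = (108.87 + 0.67 − 94.32) / 94.32 = 15.22 / 94.32 = 16.1366%
MRP = 10.17% − 3.90% = 6.27%
CAPM required = R_f + β·MRP = 3.90% + 1.702 × 6.27% = 14.57154%
α = realised − required = 16.1366% − 14.57154% = +1.57%

+1.57%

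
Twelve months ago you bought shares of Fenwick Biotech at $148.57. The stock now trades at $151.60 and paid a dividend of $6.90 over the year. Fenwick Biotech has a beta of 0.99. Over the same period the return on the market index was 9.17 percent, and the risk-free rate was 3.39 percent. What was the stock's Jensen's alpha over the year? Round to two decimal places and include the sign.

Realised HPR = (P1 + D1 − P0) / P0 = (151.60 + 6.90 − 148.57) / 148.57 = 9.93 / 148.57 = 6.6837%
MRP = 9.17% − 3.39% = 5.78%
CAPM required = R_f + β·MRP = 3.39% + 0.99 × 5.78% = 9.1122%
α = realised − required = 6.6837% − 9.1122% = -2.43%

-2.43%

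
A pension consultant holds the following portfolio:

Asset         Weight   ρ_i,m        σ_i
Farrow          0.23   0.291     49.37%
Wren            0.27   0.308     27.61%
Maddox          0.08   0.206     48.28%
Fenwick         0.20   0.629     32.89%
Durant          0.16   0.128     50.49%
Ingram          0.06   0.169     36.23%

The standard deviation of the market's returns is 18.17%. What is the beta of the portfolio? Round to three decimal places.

0.657

β_Farrow = 0.291 × 49.37% / 18.17% = 0.7907
β_Wren = 0.308 × 27.61% / 18.17% = 0.4680
β_Maddox = 0.206 × 48.28% / 18.17% = 0.5474
β_Fenwick = 0.629 × 32.89% / 18.17% = 1.1386
β_Durant = 0.128 × 50.49% / 18.17% = 0.3557
β_Ingram = 0.169 × 36.23% / 18.17% = 0.3370
β_P = Σ w_i β_i = 0.23×0.7907 + 0.27×0.4680 + 0.08×0.5474 + 0.20×1.1386 + 0.16×0.3557 + 0.06×0.3370 = 0.6569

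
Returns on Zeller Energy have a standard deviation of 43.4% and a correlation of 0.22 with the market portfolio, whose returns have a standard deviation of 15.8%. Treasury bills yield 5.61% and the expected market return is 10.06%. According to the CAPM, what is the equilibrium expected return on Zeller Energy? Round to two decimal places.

β = ρ × σ_i / σ_m = 0.22 × 43.4% / 15.8% = 0.6043
MRP = 10.06% − 5.61% = 4.45%
E(R) = 5.61% + 0.6043 × 4.45% = 8.30%

8.30%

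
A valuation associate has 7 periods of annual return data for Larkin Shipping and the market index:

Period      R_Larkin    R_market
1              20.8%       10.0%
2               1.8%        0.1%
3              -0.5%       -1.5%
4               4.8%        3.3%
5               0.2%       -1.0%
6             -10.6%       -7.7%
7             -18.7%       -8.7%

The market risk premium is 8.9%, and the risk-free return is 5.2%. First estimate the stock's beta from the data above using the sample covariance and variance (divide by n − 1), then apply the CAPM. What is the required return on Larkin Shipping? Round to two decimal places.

Mean R_i = (20.8 + 1.8 − 0.5 + 4.8 + 0.2 − 10.6 − 18.7) / 7 = -0.3143%
Mean R_m = (10.0 + 0.1 − 1.5 + 3.3 − 1.0 − 7.7 − 8.7) / 7 = -0.7857%
Σ(R_i − R̄_i)(R_m − R̄_m) = 467.1514  ⇒  Cov = 467.1514 / 6 = 77.8586
Σ(R_m − R̄_m)² = 244.8086  ⇒  Var(R_m) = 244.8086 / 6 = 40.8014
β = Cov / Var(R_m) = 77.8586 / 40.8014 = 1.9082
E(R) = R_f + β × MRP = 5.2% + 1.9082 × 8.9% = 22.18%

22.18%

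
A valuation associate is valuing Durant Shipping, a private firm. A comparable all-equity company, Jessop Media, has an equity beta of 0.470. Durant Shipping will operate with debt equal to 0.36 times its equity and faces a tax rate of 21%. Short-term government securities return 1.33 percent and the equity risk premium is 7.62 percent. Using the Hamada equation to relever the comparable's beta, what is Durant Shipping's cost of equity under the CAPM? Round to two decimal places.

β_L = β_U × [1 + (1 − t)(D/E)] = 0.470 × [1 + (1 − 0.21) × 0.36]
    = 0.470 × [1 + 0.79 × 0.36] = 0.470 × 1.2844 = 0.6037
E(R) = R_f + β_L × MRP = 1.33% + 0.6037 × 7.62% = 5.93%

5.93%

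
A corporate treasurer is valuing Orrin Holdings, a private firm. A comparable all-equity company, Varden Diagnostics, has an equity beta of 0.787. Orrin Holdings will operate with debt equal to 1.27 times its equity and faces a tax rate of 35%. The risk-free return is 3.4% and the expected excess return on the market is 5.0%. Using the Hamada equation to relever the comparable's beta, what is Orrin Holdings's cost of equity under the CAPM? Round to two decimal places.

10.58%

β_L = β_U × [1 + (1 − t)(D/E)] = 0.787 × [1 + (1 − 0.35) × 1.27]
    = 0.787 × [1 + 0.65 × 1.27] = 0.787 × 1.8255 = 1.4367
E(R) = R_f + β_L × MRP = 3.4% + 1.4367 × 5.0% = 10.58%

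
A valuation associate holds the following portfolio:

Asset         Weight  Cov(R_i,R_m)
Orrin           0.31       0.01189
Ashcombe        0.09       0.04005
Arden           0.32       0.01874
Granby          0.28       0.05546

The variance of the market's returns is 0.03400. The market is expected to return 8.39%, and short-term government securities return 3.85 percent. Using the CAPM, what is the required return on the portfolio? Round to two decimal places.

7.70%

β_Orrin = 0.01189 / 0.03400 = 0.3497
β_Ashcombe = 0.04005 / 0.03400 = 1.1779
β_Arden = 0.01874 / 0.03400 = 0.5512
β_Granby = 0.05546 / 0.03400 = 1.6312
β_P = Σ w_i β_i = 0.31×0.3497 + 0.09×1.1779 + 0.32×0.5512 + 0.28×1.6312 = 0.8475
MRP = 8.39% − 3.85% = 4.54%
E(R_P) = R_f + β_P × MRP = 3.85% + 0.8475 × 4.54% = 7.70%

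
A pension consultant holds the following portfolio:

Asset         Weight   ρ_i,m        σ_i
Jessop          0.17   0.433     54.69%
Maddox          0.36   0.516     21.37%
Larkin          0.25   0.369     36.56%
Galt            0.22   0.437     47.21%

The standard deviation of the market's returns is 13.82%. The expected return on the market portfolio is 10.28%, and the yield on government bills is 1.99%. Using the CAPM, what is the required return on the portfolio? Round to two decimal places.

β_Jessop = 0.433 × 54.69% / 13.82% = 1.7135
β_Maddox = 0.516 × 21.37% / 13.82% = 0.7979
β_Larkin = 0.369 × 36.56% / 13.82% = 0.9762
β_Galt = 0.437 × 47.21% / 13.82% = 1.4928
β_P = Σ w_i β_i = 0.17×1.7135 + 0.36×0.7979 + 0.25×0.9762 + 0.22×1.4928 = 1.1510
MRP = 10.28% − 1.99% = 8.29%
E(R_P) = R_f + β_P × MRP = 1.99% + 1.1510 × 8.29% = 11.53%

11.53%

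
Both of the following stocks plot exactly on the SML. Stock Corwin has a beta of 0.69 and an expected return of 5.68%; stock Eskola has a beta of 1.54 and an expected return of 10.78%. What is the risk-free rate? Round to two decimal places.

1.54%

Both satisfy E(R) = R_f + β·MRP, so the slope of the SML is
MRP = (10.78% − 5.68%) / (1.54 − 0.69) = 5.10% / 0.85 = 6.0000%
R_f = E(R_Corwin) − β_Corwin·MRP = 5.68% − 0.69 × 6.0000% = 1.5400%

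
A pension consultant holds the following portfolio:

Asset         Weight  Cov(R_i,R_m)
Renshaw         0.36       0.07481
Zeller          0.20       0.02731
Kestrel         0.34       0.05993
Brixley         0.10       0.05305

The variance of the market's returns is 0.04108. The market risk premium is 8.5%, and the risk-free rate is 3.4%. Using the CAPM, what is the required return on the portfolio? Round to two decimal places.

15.42%

β_Renshaw = 0.07481 / 0.04108 = 1.8211
β_Zeller = 0.02731 / 0.04108 = 0.6648
β_Kestrel = 0.05993 / 0.04108 = 1.4589
β_Brixley = 0.05305 / 0.04108 = 1.2914
β_P = Σ w_i β_i = 0.36×1.8211 + 0.20×0.6648 + 0.34×1.4589 + 0.10×1.2914 = 1.4137
E(R_P) = R_f + β_P × MRP = 3.4% + 1.4137 × 8.5% = 15.42%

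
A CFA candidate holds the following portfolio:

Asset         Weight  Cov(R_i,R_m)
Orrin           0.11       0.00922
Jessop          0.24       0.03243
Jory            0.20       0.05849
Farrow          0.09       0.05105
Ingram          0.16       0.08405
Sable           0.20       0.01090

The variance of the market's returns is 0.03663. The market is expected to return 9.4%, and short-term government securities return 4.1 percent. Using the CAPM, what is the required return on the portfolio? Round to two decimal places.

β_Orrin = 0.00922 / 0.03663 = 0.2517
β_Jessop = 0.03243 / 0.03663 = 0.8853
β_Jory = 0.05849 / 0.03663 = 1.5968
β_Farrow = 0.05105 / 0.03663 = 1.3937
β_Ingram = 0.08405 / 0.03663 = 2.2946
β_Sable = 0.01090 / 0.03663 = 0.2976
β_P = Σ w_i β_i = 0.11×0.2517 + 0.24×0.8853 + 0.20×1.5968 + 0.09×1.3937 + 0.16×2.2946 + 0.20×0.2976 = 1.1116
MRP = 9.4% − 4.1% = 5.30%
E(R_P) = R_f + β_P × MRP = 4.1% + 1.1116 × 5.3% = 9.99%

9.99%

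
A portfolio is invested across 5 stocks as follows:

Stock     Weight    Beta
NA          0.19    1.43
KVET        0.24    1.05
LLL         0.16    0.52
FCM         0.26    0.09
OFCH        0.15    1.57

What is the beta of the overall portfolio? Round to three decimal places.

β_P = Σ w_i β_i = 0.19×1.43 + 0.24×1.05 + 0.16×0.52 + 0.26×0.09 + 0.15×1.57 = 0.8658

0.866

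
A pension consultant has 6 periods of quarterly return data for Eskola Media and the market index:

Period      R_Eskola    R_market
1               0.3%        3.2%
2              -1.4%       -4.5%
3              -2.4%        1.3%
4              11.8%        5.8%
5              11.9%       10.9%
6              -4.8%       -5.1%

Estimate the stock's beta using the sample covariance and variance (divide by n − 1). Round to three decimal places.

Mean R_i = (0.3 − 1.4 − 2.4 + 11.8 + 11.9 − 4.8) / 6 = 2.5667%
Mean R_m = (3.2 − 4.5 + 1.3 + 5.8 + 10.9 − 5.1) / 6 = 1.9333%
Σ(R_i − R̄_i)(R_m − R̄_m) = 196.9967  ⇒  Cov = 196.9967 / 5 = 39.3993
Σ(R_m − R̄_m)² = 188.2133  ⇒  Var(R_m) = 188.2133 / 5 = 37.6427
β = Cov / Var(R_m) = 39.3993 / 37.6427 = 1.0467

1.047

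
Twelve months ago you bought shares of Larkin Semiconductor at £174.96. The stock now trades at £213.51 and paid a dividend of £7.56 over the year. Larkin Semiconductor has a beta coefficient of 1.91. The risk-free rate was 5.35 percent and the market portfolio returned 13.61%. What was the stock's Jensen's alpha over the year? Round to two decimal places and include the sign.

Realised HPR = (P1 + D1 − P0) / P0 = (213.51 + 7.56 − 174.96) / 174.96 = 46.11 / 174.96 = 26.3546%
MRP = 13.61% − 5.35% = 8.26%
CAPM required = R_f + β·MRP = 5.35% + 1.91 × 8.26% = 21.1266%
α = realised − required = 26.3546% − 21.1266% = +5.23%

+5.23%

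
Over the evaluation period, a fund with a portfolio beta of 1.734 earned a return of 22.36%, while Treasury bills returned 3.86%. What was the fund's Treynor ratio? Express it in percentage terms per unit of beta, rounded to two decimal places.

Treynor = (R_P − R_f) / β_P = (22.36% − 3.86%) / 1.7340 = 18.50% / 1.7340 = 10.67%

10.67%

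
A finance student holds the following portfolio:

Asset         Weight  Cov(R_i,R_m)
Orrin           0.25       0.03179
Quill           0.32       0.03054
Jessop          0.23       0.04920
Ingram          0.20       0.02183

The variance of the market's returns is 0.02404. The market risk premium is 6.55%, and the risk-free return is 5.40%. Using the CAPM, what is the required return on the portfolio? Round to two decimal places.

14.50%

β_Orrin = 0.03179 / 0.02404 = 1.3224
β_Quill = 0.03054 / 0.02404 = 1.2704
β_Jessop = 0.04920 / 0.02404 = 2.0466
β_Ingram = 0.02183 / 0.02404 = 0.9081
β_P = Σ w_i β_i = 0.25×1.3224 + 0.32×1.2704 + 0.23×2.0466 + 0.20×0.9081 = 1.3895
E(R_P) = R_f + β_P × MRP = 5.40% + 1.3895 × 6.55% = 14.50%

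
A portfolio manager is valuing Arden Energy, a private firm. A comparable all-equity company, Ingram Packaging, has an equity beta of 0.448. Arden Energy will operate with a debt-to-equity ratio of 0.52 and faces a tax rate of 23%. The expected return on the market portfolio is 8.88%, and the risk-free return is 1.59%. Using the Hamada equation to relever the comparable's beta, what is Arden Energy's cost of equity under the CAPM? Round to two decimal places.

β_L = β_U × [1 + (1 − t)(D/E)] = 0.448 × [1 + (1 − 0.23) × 0.52]
    = 0.448 × [1 + 0.77 × 0.52] = 0.448 × 1.4004 = 0.6274
MRP = 8.88% − 1.59% = 7.29%
E(R) = R_f + β_L × MRP = 1.59% + 0.6274 × 7.29% = 6.16%

6.16%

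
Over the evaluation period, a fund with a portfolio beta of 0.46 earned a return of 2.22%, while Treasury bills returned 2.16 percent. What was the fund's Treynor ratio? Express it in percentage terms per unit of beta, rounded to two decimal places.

0.13%

Treynor = (R_P − R_f) / β_P = (2.22% − 2.16%) / 0.4600 = 0.06% / 0.4600 = 0.13%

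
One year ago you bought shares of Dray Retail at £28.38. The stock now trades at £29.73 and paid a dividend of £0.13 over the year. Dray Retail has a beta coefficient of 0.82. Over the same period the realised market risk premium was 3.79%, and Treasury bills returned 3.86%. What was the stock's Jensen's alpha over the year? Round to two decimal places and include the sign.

-1.75%

Realised HPR = (P1 + D1 − P0) / P0 = (29.73 + 0.13 − 28.38) / 28.38 = 1.48 / 28.38 = 5.2149%
CAPM required = R_f + β·MRP = 3.86% + 0.82 × 3.79% = 6.9678%
α = realised − required = 5.2149% − 6.9678% = -1.75%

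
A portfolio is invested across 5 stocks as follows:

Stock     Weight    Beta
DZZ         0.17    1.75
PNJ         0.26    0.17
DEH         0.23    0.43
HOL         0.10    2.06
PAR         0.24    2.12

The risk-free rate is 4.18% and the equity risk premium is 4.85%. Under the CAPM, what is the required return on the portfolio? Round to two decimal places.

9.78%

β_P = Σ w_i β_i = 0.17×1.75 + 0.26×0.17 + 0.23×0.43 + 0.10×2.06 + 0.24×2.12 = 1.1554
E(R_P) = R_f + β_P × MRP = 4.18% + 1.1554 × 4.85% = 9.78%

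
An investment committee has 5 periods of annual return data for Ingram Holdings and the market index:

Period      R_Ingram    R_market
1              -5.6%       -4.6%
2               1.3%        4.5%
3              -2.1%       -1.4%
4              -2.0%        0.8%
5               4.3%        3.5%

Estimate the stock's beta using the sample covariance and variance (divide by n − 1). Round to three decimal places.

Mean R_i = (-5.6 + 1.3 − 2.1 − 2.0 + 4.3) / 5 = -0.8200%
Mean R_m = (-4.6 + 4.5 − 1.4 + 0.8 + 3.5) / 5 = 0.5600%
Σ(R_i − R̄_i)(R_m − R̄_m) = 50.2960  ⇒  Cov = 50.2960 / 4 = 12.5740
Σ(R_m − R̄_m)² = 54.6920  ⇒  Var(R_m) = 54.6920 / 4 = 13.6730
β = Cov / Var(R_m) = 12.5740 / 13.6730 = 0.9196

0.920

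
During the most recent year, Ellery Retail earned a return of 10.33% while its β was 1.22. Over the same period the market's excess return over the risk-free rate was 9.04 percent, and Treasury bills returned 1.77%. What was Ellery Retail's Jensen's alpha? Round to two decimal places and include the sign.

CAPM benchmark = R_f + β(R_m − R_f) = 1.77% + 1.22 × 9.04% = 12.7988%
α = actual − benchmark = 10.33% − 12.7988% = -2.47%

-2.47%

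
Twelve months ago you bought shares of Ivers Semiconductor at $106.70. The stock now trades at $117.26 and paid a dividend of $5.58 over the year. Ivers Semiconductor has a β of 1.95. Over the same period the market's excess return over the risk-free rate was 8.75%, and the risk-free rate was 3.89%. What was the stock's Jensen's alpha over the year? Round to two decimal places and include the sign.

Realised HPR = (P1 + D1 − P0) / P0 = (117.26 + 5.58 − 106.70) / 106.70 = 16.14 / 106.70 = 15.1265%
CAPM required = R_f + β·MRP = 3.89% + 1.95 × 8.75% = 20.9525%
α = realised − required = 15.1265% − 20.9525% = -5.83%

-5.83%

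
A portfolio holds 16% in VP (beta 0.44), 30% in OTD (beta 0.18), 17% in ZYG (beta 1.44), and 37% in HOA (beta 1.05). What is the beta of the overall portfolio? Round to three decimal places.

β_P = Σ w_i β_i = 0.16×0.44 + 0.30×0.18 + 0.17×1.44 + 0.37×1.05 = 0.7577

0.758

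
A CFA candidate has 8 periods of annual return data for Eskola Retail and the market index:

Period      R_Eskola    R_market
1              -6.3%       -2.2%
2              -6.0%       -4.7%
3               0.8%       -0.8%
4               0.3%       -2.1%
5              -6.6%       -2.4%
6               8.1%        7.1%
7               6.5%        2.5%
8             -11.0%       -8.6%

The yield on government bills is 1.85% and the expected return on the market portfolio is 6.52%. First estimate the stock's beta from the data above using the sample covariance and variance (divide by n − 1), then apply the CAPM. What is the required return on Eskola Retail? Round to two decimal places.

Mean R_i = (-6.3 − 6.0 + 0.8 + 0.3 − 6.6 + 8.1 + 6.5 − 11.0) / 8 = -1.7750%
Mean R_m = (-2.2 − 4.7 − 0.8 − 2.1 − 2.4 + 7.1 + 2.5 − 8.6) / 8 = -1.4000%
Σ(R_i − R̄_i)(R_m − R̄_m) = 205.1100  ⇒  Cov = 205.1100 / 7 = 29.3014
Σ(R_m − R̄_m)² = 152.6800  ⇒  Var(R_m) = 152.6800 / 7 = 21.8114
β = Cov / Var(R_m) = 29.3014 / 21.8114 = 1.3434
MRP = 6.52% − 1.85% = 4.67%
E(R) = R_f + β × MRP = 1.85% + 1.3434 × 4.67% = 8.12%

8.12%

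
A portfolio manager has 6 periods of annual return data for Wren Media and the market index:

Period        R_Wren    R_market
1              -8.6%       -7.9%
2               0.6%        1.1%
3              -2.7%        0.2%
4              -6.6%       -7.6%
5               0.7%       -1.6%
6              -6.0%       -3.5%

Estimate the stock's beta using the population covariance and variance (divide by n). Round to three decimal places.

Mean R_i = (-8.6 + 0.6 − 2.7 − 6.6 + 0.7 − 6.0) / 6 = -3.7667%
Mean R_m = (-7.9 + 1.1 + 0.2 − 7.6 − 1.6 − 3.5) / 6 = -3.2167%
Σ(R_i − R̄_i)(R_m − R̄_m) = 65.4033  ⇒  Cov = 65.4033 / 6 = 10.9006
Σ(R_m − R̄_m)² = 74.1483  ⇒  Var(R_m) = 74.1483 / 6 = 12.3581
β = Cov / Var(R_m) = 10.9006 / 12.3581 = 0.8821

0.882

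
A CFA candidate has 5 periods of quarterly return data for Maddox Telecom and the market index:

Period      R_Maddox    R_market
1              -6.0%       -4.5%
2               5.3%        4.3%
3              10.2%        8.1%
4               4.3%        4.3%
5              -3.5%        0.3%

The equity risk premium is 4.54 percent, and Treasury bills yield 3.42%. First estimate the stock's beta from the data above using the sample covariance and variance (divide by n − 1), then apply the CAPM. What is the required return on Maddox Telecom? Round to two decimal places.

Mean R_i = (-6.0 + 5.3 + 10.2 + 4.3 − 3.5) / 5 = 2.0600%
Mean R_m = (-4.5 + 4.3 + 8.1 + 4.3 + 0.3) / 5 = 2.5000%
Σ(R_i − R̄_i)(R_m − R̄_m) = 124.1000  ⇒  Cov = 124.1000 / 4 = 31.0250
Σ(R_m − R̄_m)² = 91.6800  ⇒  Var(R_m) = 91.6800 / 4 = 22.9200
β = Cov / Var(R_m) = 31.0250 / 22.9200 = 1.3536
E(R) = R_f + β × MRP = 3.42% + 1.3536 × 4.54% = 9.57%

9.57%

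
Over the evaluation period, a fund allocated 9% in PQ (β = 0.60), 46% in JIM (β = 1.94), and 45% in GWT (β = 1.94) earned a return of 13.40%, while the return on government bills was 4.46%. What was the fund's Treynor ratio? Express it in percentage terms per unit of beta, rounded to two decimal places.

β_P = 0.09×0.60 + 0.46×1.94 + 0.45×1.94 = 1.8194
Treynor = (R_P − R_f) / β_P = (13.40% − 4.46%) / 1.8194 = 8.94% / 1.8194 = 4.91%

4.91%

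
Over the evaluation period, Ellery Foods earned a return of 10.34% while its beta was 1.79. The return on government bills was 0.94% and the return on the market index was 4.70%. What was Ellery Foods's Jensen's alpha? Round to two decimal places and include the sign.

+2.67%

Market excess return = 4.70% − 0.94% = 3.76%
CAPM benchmark = R_f + β(R_m − R_f) = 0.94% + 1.79 × 3.76% = 7.6704%
α = actual − benchmark = 10.34% − 7.6704% = +2.67%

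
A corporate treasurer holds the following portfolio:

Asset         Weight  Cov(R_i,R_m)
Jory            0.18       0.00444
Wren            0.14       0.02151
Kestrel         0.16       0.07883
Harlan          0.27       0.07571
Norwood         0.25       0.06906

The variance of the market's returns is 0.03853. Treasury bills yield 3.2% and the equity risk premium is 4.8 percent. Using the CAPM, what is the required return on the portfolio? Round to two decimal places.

9.94%

β_Jory = 0.00444 / 0.03853 = 0.1152
β_Wren = 0.02151 / 0.03853 = 0.5583
β_Kestrel = 0.07883 / 0.03853 = 2.0459
β_Harlan = 0.07571 / 0.03853 = 1.9650
β_Norwood = 0.06906 / 0.03853 = 1.7924
β_P = Σ w_i β_i = 0.18×0.1152 + 0.14×0.5583 + 0.16×2.0459 + 0.27×1.9650 + 0.25×1.7924 = 1.4049
E(R_P) = R_f + β_P × MRP = 3.2% + 1.4049 × 4.8% = 9.94%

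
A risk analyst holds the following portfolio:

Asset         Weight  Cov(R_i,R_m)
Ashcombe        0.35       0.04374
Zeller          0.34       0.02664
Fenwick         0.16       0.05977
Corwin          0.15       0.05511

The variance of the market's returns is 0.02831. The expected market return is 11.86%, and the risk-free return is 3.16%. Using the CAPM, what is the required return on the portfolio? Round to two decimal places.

16.13%

β_Ashcombe = 0.04374 / 0.02831 = 1.5450
β_Zeller = 0.02664 / 0.02831 = 0.9410
β_Fenwick = 0.05977 / 0.02831 = 2.1113
β_Corwin = 0.05511 / 0.02831 = 1.9467
β_P = Σ w_i β_i = 0.35×1.5450 + 0.34×0.9410 + 0.16×2.1113 + 0.15×1.9467 = 1.4905
MRP = 11.86% − 3.16% = 8.70%
E(R_P) = R_f + β_P × MRP = 3.16% + 1.4905 × 8.70% = 16.13%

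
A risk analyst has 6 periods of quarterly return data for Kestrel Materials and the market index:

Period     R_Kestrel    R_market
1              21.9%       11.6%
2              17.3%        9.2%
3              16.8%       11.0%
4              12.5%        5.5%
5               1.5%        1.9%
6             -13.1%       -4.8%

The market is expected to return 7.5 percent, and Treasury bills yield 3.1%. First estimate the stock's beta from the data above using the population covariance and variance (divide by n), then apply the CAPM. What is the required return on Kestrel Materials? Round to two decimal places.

12.04%

Mean R_i = (21.9 + 17.3 + 16.8 + 12.5 + 1.5 − 13.1) / 6 = 9.4833%
Mean R_m = (11.6 + 9.2 + 11.0 + 5.5 + 1.9 − 4.8) / 6 = 5.7333%
Σ(R_i − R̄_i)(R_m − R̄_m) = 406.2533  ⇒  Cov = 406.2533 / 6 = 67.7089
Σ(R_m − R̄_m)² = 199.8733  ⇒  Var(R_m) = 199.8733 / 6 = 33.3122
β = Cov / Var(R_m) = 67.7089 / 33.3122 = 2.0326
MRP = 7.5% − 3.1% = 4.40%
E(R) = R_f + β × MRP = 3.1% + 2.0326 × 4.4% = 12.04%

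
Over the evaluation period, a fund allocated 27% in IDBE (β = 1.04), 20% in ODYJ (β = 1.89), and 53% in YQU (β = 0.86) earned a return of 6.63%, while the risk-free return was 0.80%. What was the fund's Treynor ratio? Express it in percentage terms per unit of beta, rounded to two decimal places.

β_P = 0.27×1.04 + 0.20×1.89 + 0.53×0.86 = 1.1146
Treynor = (R_P − R_f) / β_P = (6.63% − 0.80%) / 1.1146 = 5.83% / 1.1146 = 5.23%

5.23%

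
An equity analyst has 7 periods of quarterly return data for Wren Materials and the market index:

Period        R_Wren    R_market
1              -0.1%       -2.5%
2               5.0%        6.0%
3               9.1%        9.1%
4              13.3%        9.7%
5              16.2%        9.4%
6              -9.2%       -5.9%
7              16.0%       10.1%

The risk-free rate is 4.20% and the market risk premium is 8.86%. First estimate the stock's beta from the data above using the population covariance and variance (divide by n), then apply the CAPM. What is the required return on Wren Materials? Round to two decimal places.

16.19%

Mean R_i = (-0.1 + 5.0 + 9.1 + 13.3 + 16.2 − 9.2 + 16.0) / 7 = 7.1857%
Mean R_m = (-2.5 + 6.0 + 9.1 + 9.7 + 9.4 − 5.9 + 10.1) / 7 = 5.1286%
Σ(R_i − R̄_i)(R_m − R̄_m) = 352.2629  ⇒  Cov = 352.2629 / 7 = 50.3233
Σ(R_m − R̄_m)² = 260.2143  ⇒  Var(R_m) = 260.2143 / 7 = 37.1735
β = Cov / Var(R_m) = 50.3233 / 37.1735 = 1.3537
E(R) = R_f + β × MRP = 4.20% + 1.3537 × 8.86% = 16.19%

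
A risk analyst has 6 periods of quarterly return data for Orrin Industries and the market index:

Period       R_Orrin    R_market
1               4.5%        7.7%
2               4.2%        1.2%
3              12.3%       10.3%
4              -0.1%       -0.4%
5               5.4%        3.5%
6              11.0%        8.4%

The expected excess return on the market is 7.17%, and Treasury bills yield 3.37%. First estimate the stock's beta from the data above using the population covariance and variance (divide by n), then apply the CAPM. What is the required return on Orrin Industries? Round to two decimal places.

Mean R_i = (4.5 + 4.2 + 12.3 − 0.1 + 5.4 + 11.0) / 6 = 6.2167%
Mean R_m = (7.7 + 1.2 + 10.3 − 0.4 + 3.5 + 8.4) / 6 = 5.1167%
Σ(R_i − R̄_i)(R_m − R̄_m) = 86.8683  ⇒  Cov = 86.8683 / 6 = 14.4781
Σ(R_m − R̄_m)² = 92.7083  ⇒  Var(R_m) = 92.7083 / 6 = 15.4514
β = Cov / Var(R_m) = 14.4781 / 15.4514 = 0.9370
E(R) = R_f + β × MRP = 3.37% + 0.9370 × 7.17% = 10.09%

10.09%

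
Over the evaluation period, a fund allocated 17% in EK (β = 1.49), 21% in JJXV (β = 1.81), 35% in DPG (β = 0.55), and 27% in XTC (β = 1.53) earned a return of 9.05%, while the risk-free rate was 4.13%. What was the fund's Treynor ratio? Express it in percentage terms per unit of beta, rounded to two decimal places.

β_P = 0.17×1.49 + 0.21×1.81 + 0.35×0.55 + 0.27×1.53 = 1.2390
Treynor = (R_P − R_f) / β_P = (9.05% − 4.13%) / 1.2390 = 4.92% / 1.2390 = 3.97%

3.97%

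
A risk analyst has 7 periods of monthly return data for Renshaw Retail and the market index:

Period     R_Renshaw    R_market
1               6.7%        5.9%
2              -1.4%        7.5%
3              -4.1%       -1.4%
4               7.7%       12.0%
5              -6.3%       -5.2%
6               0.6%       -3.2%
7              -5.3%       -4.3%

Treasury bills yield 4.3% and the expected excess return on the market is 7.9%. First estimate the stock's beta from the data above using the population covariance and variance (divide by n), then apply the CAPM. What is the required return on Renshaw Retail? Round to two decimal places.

Mean R_i = (6.7 − 1.4 − 4.1 + 7.7 − 6.3 + 0.6 − 5.3) / 7 = -0.3000%
Mean R_m = (5.9 + 7.5 − 1.4 + 12.0 − 5.2 − 3.2 − 4.3) / 7 = 1.6143%
Σ(R_i − R̄_i)(R_m − R̄_m) = 184.1900  ⇒  Cov = 184.1900 / 7 = 26.3129
Σ(R_m − R̄_m)² = 274.5486  ⇒  Var(R_m) = 274.5486 / 7 = 39.2212
β = Cov / Var(R_m) = 26.3129 / 39.2212 = 0.6709
E(R) = R_f + β × MRP = 4.3% + 0.6709 × 7.9% = 9.60%

9.60%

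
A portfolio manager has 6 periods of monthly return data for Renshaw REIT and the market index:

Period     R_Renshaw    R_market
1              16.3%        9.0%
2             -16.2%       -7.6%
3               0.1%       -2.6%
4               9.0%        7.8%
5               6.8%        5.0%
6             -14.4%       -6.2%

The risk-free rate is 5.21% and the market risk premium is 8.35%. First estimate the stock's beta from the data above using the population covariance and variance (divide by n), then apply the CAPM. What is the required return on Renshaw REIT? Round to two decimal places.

19.76%

Mean R_i = (16.3 − 16.2 + 0.1 + 9.0 + 6.8 − 14.4) / 6 = 0.2667%
Mean R_m = (9.0 − 7.6 − 2.6 + 7.8 + 5.0 − 6.2) / 6 = 0.9000%
Σ(R_i − R̄_i)(R_m − R̄_m) = 461.6000  ⇒  Cov = 461.6000 / 6 = 76.9333
Σ(R_m − R̄_m)² = 264.9400  ⇒  Var(R_m) = 264.9400 / 6 = 44.1567
β = Cov / Var(R_m) = 76.9333 / 44.1567 = 1.7423
E(R) = R_f + β × MRP = 5.21% + 1.7423 × 8.35% = 19.76%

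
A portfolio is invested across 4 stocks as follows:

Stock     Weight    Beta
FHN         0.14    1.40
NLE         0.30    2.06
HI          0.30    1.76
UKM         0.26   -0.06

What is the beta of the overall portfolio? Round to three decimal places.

1.326

β_P = Σ w_i β_i = 0.14×1.40 + 0.30×2.06 + 0.30×1.76 + 0.26×-0.06 = 1.3264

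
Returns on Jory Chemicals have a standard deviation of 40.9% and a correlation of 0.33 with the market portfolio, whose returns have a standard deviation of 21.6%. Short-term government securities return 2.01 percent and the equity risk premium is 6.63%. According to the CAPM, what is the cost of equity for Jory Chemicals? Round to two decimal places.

β = ρ × σ_i / σ_m = 0.33 × 40.9% / 21.6% = 0.6249
E(R) = 2.01% + 0.6249 × 6.63% = 6.15%

6.15%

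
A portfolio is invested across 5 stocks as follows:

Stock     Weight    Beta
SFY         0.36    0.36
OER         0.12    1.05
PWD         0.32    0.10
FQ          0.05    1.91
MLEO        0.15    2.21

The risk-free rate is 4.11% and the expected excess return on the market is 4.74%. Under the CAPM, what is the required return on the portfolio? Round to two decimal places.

β_P = Σ w_i β_i = 0.36×0.36 + 0.12×1.05 + 0.32×0.10 + 0.05×1.91 + 0.15×2.21 = 0.7146
E(R_P) = R_f + β_P × MRP = 4.11% + 0.7146 × 4.74% = 7.50%

7.50%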